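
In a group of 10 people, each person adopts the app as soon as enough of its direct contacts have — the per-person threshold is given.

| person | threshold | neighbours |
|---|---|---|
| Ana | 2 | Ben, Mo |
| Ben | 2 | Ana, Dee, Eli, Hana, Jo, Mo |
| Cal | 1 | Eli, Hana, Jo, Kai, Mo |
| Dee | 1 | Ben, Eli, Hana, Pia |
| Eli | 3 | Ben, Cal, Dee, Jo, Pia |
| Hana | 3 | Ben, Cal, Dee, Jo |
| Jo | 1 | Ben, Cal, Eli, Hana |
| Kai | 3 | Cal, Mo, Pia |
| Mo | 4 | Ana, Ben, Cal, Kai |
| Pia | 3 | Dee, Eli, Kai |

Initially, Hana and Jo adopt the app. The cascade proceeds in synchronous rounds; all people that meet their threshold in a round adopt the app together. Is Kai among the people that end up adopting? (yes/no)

Round 1 — Hana, Jo adopt the app (initial).
Round 2 — checking thresholds:
  Ben: 2 of 6 neighbours ≥ 2, adopts the app.
  Cal: 2 of 5 neighbours ≥ 1, adopts the app.
  Dee: 1 of 4 neighbours ≥ 1, adopts the app.
  Eli: 1 of 5 neighbours < 3, not yet.
Round 3 — checking thresholds:
  Ana: 1 of 2 neighbours < 2, not yet.
  Eli: 4 of 5 neighbours ≥ 3, adopts the app.
  Kai: 1 of 3 neighbours < 3, not yet.
  Mo: 2 of 4 neighbours < 4, not yet.
  Pia: 1 of 3 neighbours < 3, not yet.
Round 4 — no new adoptions; cascade stops.

no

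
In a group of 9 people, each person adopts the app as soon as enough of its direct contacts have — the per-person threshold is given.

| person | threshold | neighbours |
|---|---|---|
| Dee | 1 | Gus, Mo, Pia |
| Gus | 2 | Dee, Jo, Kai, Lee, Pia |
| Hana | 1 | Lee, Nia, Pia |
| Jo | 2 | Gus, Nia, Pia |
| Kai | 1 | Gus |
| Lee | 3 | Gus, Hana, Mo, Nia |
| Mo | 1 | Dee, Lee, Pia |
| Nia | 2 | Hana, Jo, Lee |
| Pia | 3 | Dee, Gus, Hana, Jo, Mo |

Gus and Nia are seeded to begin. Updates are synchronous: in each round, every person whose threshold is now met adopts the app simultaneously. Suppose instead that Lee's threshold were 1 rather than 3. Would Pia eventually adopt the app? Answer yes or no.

yes

With Lee's threshold at 1:
Round 1 — Gus, Nia adopt the app (initial).
Round 2 — checking thresholds:
  Dee: 1 of 3 neighbours ≥ 1, adopts the app.
  Hana: 1 of 3 neighbours ≥ 1, adopts the app.
  Jo: 2 of 3 neighbours ≥ 2, adopts the app.
  Kai: 1 of 1 neighbours ≥ 1, adopts the app.
  Lee: 2 of 4 neighbours ≥ 1, adopts the app.
  Pia: 1 of 5 neighbours < 3, below threshold.
Round 3 — checking thresholds:
  Mo: 2 of 3 neighbours ≥ 1, adopts the app.
  Pia: 4 of 5 neighbours ≥ 3, adopts the app.
Round 4 — no new adoptions; cascade stops.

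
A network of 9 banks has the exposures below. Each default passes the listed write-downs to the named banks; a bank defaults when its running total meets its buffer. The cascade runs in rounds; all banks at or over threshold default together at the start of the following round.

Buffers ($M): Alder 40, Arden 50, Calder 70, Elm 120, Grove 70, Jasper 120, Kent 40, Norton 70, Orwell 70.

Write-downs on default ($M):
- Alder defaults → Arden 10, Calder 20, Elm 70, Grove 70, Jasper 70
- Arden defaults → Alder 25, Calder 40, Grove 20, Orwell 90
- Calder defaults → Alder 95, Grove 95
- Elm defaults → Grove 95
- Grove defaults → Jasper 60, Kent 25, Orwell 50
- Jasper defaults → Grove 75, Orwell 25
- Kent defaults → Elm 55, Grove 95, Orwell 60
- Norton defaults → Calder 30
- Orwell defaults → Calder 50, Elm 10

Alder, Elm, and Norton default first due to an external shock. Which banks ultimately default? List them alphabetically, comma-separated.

Alder, Calder, Elm, Grove, Jasper, Norton, Orwell

Round 1 — Alder, Elm, Norton default (initial).
  Arden: +10 → 10 < 50
  Calder: +20+30 → 50 < 70
  Grove: +70+95 → 165 ≥ 70
  Jasper: +70 → 70 < 120
Round 2 — Grove defaults.
  Jasper: +60 → 130 ≥ 120
  Kent: +25 → 25 < 40
  Orwell: +50 → 50 < 70
Round 3 — Jasper defaults.
  Orwell: +25 → 75 ≥ 70
Round 4 — Orwell defaults.
  Calder: +50 → 100 ≥ 70
Round 5 — Calder defaults.
No further defaults.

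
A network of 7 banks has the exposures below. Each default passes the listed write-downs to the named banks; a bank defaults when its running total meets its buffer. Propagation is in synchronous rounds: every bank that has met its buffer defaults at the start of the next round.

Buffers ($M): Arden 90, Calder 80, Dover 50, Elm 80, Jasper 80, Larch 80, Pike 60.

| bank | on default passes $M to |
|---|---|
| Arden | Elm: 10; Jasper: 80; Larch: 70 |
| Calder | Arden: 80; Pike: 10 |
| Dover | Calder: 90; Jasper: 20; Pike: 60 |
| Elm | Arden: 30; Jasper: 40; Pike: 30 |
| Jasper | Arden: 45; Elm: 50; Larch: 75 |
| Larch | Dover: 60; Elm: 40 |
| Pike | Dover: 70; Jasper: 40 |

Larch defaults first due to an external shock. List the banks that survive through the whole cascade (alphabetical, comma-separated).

Arden, Elm, Jasper

Round 1 — Larch defaults (initial).
  Dover: +60 → 60 ≥ 50
  Elm: +40 → 40 < 80
Round 2 — Dover defaults.
  Calder: +90 → 90 ≥ 80
  Jasper: +20 → 20 < 80
  Pike: +60 → 60 ≥ 60
Round 3 — Calder, Pike default.
  Arden: +80 → 80 < 90
  Jasper: +40 → 60 < 80
No further defaults.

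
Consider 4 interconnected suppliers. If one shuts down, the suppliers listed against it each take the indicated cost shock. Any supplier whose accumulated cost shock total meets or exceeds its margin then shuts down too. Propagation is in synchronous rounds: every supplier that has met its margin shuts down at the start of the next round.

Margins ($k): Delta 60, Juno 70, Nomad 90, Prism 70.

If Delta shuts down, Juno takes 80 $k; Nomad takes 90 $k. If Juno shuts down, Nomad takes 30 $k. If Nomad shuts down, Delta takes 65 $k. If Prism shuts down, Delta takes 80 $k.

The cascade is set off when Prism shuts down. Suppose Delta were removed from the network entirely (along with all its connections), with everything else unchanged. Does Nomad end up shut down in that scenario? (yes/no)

no

With Delta removed:
Round 1 — Prism shuts down (initial).
No further shutdowns.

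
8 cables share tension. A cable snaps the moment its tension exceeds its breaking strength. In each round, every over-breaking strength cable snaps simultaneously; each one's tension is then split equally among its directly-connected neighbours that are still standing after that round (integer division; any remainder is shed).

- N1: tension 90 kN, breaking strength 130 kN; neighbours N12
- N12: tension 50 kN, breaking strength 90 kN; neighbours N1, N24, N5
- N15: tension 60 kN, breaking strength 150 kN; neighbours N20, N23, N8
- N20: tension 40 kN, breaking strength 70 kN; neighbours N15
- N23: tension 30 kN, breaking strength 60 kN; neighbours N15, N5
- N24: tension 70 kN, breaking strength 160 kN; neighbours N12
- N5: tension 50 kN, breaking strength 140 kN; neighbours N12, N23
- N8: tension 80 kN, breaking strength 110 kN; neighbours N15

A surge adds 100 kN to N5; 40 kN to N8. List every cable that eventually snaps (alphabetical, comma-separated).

Round 1 — N5 at 150 > 140; N8 at 120 > 110. N5, N8 snap.
  N5 sheds 150 kN to N12, N23: 75 each.
    N12: 50+75 = 125 > 90
    N23: 30+75 = 105 > 60
  N8 sheds 120 kN to N15: 120 each.
    N15: 60+120 = 180 > 150
Round 2 — N12, N15, N23 snap.
  N12 sheds 125 kN to N1, N24: 62 each (1 lost).
    N1: 90+62 = 152 > 130
    N24: 70+62 = 132 ≤ 160
  N15 sheds 180 kN to N20: 180 each.
    N20: 40+180 = 220 > 70
  N23 sheds 105 kN: no online neighbours, lost.
Round 3 — N1, N20 snap.
  N1 sheds 152 kN: no online neighbours, lost.
  N20 sheds 220 kN: no online neighbours, lost.
No further breaks.

N1, N12, N15, N20, N23, N5, N8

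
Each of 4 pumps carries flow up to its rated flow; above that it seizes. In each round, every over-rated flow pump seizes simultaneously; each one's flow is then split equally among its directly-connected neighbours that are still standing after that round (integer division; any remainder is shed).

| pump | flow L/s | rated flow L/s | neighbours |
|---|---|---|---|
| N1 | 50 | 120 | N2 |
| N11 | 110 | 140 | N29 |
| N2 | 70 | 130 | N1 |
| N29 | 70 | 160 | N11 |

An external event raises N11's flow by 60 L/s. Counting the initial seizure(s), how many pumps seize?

Round 1 — N11 at 170 > 140. N11 seizes.
  N11 sheds 170 L/s to N29: 170 each.
    N29: 70+170 = 240 > 160
Round 2 — N29 seizes.
  N29 sheds 240 L/s: no online neighbours, lost.
No further seizures.

2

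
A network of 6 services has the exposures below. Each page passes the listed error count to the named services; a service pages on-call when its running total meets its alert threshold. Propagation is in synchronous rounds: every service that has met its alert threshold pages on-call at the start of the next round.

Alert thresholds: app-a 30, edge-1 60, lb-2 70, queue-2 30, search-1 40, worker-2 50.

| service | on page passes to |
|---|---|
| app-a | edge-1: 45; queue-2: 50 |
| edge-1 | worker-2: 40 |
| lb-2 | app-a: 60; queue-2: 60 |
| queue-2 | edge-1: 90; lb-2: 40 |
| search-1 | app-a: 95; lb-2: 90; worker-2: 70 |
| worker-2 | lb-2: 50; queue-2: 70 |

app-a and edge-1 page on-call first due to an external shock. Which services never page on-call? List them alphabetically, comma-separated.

lb-2, search-1, worker-2

Round 1 — app-a, edge-1 page on-call (initial).
  queue-2: +50 → 50 ≥ 30
  worker-2: +40 → 40 < 50
Round 2 — queue-2 pages on-call.
  lb-2: +40 → 40 < 70
No further pages.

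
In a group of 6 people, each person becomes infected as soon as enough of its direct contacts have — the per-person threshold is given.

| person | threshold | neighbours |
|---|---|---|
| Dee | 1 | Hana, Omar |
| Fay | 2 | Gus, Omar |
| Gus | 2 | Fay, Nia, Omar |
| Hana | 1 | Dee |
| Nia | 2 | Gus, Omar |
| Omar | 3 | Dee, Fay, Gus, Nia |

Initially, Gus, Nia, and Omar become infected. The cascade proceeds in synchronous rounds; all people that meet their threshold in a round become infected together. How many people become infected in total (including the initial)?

Round 1 — Gus, Nia, Omar become infected (initial).
Round 2 — checking thresholds:
  Dee: 1 of 2 neighbours ≥ 1, becomes infected.
  Fay: 2 of 2 neighbours ≥ 2, becomes infected.
Round 3 — checking thresholds:
  Hana: 1 of 1 neighbours ≥ 1, becomes infected.
Round 4 — no new infections; cascade stops.

6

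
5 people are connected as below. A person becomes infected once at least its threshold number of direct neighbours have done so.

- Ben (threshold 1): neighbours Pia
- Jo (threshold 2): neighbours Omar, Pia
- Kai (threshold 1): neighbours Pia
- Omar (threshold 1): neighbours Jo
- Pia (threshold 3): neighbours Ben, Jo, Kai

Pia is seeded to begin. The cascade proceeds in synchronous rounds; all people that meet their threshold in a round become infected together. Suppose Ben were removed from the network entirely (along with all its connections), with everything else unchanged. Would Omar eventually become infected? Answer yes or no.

no

With Ben removed:
Round 1 — Pia becomes infected (initial).
Round 2 — checking thresholds:
  Jo: 1 of 2 neighbours < 2, not yet.
  Kai: 1 of 1 neighbours ≥ 1, becomes infected.
Round 3 — no new infections; cascade stops.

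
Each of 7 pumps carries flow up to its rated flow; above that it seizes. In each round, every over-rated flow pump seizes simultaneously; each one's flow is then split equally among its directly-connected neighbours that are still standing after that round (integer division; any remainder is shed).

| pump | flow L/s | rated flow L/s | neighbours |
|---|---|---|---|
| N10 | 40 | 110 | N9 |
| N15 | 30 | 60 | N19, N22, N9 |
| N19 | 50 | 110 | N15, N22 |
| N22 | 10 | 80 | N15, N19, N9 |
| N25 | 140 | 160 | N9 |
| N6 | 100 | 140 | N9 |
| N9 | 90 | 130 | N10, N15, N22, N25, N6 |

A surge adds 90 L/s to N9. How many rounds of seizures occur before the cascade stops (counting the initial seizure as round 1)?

Round 1 — N9 at 180 > 130. N9 seizes.
  N9 sheds 180 L/s to N10, N15, N22, N25, N6: 36 each.
    N10: 40+36 = 76 ≤ 110
    N15: 30+36 = 66 > 60
    N22: 10+36 = 46 ≤ 80
    N25: 140+36 = 176 > 160
    N6: 100+36 = 136 ≤ 140
Round 2 — N15, N25 seize.
  N15 sheds 66 L/s to N19, N22: 33 each.
    N19: 50+33 = 83 ≤ 110
    N22: 46+33 = 79 ≤ 80
  N25 sheds 176 L/s: no online neighbours, lost.
No further seizures.

2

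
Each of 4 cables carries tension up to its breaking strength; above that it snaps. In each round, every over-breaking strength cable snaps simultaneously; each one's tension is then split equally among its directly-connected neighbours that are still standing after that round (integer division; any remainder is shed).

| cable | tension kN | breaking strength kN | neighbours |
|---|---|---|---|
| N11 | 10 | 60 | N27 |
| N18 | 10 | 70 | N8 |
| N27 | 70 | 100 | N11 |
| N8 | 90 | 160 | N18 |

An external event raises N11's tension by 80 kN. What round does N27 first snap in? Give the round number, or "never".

2

Round 1 — N11 at 90 > 60. N11 snaps.
  N11 sheds 90 kN to N27: 90 each.
    N27: 70+90 = 160 > 100
Round 2 — N27 snaps.
  N27 sheds 160 kN: no online neighbours, lost.
No further breaks.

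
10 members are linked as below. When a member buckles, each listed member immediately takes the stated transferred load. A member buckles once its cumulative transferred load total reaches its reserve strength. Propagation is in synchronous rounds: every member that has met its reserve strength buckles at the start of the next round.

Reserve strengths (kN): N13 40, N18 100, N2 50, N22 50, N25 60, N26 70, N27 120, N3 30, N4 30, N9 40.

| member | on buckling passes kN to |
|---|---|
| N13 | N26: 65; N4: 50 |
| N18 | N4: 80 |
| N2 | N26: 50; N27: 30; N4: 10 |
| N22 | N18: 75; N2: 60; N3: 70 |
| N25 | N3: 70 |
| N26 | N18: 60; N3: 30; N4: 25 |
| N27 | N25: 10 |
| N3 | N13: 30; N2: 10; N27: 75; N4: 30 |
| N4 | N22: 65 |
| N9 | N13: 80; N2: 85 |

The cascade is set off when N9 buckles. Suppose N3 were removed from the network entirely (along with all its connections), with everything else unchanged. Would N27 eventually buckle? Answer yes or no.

With N3 removed:
Round 1 — N9 buckles (initial).
  N13: +80 → 80 ≥ 40
  N2: +85 → 85 ≥ 50
Round 2 — N13, N2 buckle.
  N26: +65+50 → 115 ≥ 70
  N27: +30 → 30 < 120
  N4: +50+10 → 60 ≥ 30
Round 3 — N26, N4 buckle.
  N18: +60 → 60 < 100
  N22: +65 → 65 ≥ 50
Round 4 — N22 buckles.
  N18: +75 → 135 ≥ 100
Round 5 — N18 buckles.
No further bucklings.

no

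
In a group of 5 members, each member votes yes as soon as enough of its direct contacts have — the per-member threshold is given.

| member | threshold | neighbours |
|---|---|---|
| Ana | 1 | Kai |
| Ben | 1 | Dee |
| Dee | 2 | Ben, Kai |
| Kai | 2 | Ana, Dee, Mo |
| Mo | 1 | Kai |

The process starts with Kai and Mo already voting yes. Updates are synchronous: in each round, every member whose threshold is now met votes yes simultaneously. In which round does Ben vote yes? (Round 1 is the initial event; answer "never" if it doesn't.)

never

Round 1 — Kai, Mo vote yes (initial).
Round 2 — checking thresholds:
  Ana: 1 of 1 neighbours ≥ 1, votes yes.
  Dee: 1 of 2 neighbours < 2, holds.
Round 3 — no new yes votes; cascade stops.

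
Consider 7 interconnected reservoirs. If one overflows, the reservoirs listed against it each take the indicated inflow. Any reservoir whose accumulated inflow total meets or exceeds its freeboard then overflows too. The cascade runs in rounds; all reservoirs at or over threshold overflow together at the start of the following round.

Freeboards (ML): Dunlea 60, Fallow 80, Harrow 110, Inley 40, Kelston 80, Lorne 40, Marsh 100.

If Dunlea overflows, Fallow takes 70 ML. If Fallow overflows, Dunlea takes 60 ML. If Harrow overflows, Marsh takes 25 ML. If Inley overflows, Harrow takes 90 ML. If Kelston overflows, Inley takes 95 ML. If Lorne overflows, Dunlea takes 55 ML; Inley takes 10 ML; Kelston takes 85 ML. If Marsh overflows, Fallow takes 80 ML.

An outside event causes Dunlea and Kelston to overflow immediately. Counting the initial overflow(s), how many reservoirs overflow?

3

Round 1 — Dunlea, Kelston overflow (initial).
  Fallow: +70 → 70 < 80
  Inley: +95 → 95 ≥ 40
Round 2 — Inley overflows.
  Harrow: +90 → 90 < 110
No further overflows.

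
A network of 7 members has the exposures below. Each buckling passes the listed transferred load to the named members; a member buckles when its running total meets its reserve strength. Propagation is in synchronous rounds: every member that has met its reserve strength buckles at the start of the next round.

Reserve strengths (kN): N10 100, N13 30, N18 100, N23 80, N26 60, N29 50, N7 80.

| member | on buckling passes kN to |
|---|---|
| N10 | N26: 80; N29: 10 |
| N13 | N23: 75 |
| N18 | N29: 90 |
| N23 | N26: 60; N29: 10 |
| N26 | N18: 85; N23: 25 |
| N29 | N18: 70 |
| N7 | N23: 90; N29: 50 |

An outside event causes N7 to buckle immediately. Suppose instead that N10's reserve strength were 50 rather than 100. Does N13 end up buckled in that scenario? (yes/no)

With N10's reserve strength at 50:
Round 1 — N7 buckles (initial).
  N23: +90 → 90 ≥ 80
  N29: +50 → 50 ≥ 50
Round 2 — N23, N29 buckle.
  N18: +70 → 70 < 100
  N26: +60 → 60 ≥ 60
Round 3 — N26 buckles.
  N18: +85 → 155 ≥ 100
Round 4 — N18 buckles.
No further bucklings.

no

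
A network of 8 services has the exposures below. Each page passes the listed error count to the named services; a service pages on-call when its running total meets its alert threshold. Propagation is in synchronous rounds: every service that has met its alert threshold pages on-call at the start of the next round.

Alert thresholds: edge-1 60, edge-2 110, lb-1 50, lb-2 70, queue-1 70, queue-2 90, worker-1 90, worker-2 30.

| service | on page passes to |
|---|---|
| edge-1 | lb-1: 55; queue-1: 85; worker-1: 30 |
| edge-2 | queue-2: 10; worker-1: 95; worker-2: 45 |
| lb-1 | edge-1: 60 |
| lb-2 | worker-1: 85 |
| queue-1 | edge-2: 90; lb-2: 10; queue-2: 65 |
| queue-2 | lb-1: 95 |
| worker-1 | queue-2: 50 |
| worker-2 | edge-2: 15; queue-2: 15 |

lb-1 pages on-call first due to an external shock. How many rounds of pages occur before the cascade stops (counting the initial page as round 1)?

Round 1 — lb-1 pages on-call (initial).
  edge-1: +60 → 60 ≥ 60
Round 2 — edge-1 pages on-call.
  queue-1: +85 → 85 ≥ 70
  worker-1: +30 → 30 < 90
Round 3 — queue-1 pages on-call.
  edge-2: +90 → 90 < 110
  lb-2: +10 → 10 < 70
  queue-2: +65 → 65 < 90
No further pages.

3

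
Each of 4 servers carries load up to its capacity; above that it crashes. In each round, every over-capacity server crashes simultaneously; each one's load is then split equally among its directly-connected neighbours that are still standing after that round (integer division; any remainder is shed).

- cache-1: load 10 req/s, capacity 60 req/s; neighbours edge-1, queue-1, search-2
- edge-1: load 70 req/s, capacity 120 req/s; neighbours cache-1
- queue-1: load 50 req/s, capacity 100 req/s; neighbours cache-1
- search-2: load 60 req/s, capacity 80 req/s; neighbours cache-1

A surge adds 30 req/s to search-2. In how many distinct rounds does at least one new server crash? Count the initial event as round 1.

Round 1 — search-2 at 90 > 80. search-2 crashes.
  search-2 sheds 90 req/s to cache-1: 90 each.
    cache-1: 10+90 = 100 > 60
Round 2 — cache-1 crashes.
  cache-1 sheds 100 req/s to edge-1, queue-1: 50 each.
    edge-1: 70+50 = 120 ≤ 120
    queue-1: 50+50 = 100 ≤ 100
No further crashes.

2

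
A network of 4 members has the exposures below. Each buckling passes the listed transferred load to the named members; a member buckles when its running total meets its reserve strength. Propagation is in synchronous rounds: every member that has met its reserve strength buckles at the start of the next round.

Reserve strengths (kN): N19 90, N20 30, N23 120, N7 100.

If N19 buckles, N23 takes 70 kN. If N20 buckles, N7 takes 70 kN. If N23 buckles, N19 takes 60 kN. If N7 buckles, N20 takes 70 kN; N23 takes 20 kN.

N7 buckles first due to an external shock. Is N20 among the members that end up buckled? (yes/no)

Round 1 — N7 buckles (initial).
  N20: +70 → 70 ≥ 30
  N23: +20 → 20 < 120
Round 2 — N20 buckles.
No further bucklings.

yes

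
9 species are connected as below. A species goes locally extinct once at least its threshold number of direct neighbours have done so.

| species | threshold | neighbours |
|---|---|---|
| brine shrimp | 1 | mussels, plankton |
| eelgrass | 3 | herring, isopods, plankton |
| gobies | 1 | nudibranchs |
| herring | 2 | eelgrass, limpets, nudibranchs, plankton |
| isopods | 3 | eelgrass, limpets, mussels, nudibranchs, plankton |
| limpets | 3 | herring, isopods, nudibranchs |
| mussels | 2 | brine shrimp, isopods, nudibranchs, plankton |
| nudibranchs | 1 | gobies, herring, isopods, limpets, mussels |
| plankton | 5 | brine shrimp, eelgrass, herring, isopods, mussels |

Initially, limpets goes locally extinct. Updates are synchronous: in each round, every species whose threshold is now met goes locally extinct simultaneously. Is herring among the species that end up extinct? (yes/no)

yes

Round 1 — limpets goes locally extinct (initial).
Round 2 — checking thresholds:
  herring: 1 of 4 neighbours < 2, holds.
  isopods: 1 of 5 neighbours < 3, holds.
  nudibranchs: 1 of 5 neighbours ≥ 1, goes locally extinct.
Round 3 — checking thresholds:
  gobies: 1 of 1 neighbours ≥ 1, goes locally extinct.
  herring: 2 of 4 neighbours ≥ 2, goes locally extinct.
  isopods: 2 of 5 neighbours < 3, holds.
  mussels: 1 of 4 neighbours < 2, holds.
Round 4 — no new extinctions; cascade stops.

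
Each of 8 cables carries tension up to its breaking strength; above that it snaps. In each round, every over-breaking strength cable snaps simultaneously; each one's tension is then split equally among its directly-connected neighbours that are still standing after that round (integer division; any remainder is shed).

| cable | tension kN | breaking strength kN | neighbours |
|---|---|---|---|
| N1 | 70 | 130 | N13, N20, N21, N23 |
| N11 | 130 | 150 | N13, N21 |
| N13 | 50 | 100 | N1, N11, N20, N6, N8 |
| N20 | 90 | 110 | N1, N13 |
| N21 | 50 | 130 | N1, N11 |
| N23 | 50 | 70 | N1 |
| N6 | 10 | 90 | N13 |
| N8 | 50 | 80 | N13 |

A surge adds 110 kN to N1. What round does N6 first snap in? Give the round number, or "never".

Round 1 — N1 at 180 > 130. N1 snaps.
  N1 sheds 180 kN to N13, N20, N21, N23: 45 each.
    N13: 50+45 = 95 ≤ 100
    N20: 90+45 = 135 > 110
    N21: 50+45 = 95 ≤ 130
    N23: 50+45 = 95 > 70
Round 2 — N20, N23 snap.
  N20 sheds 135 kN to N13: 135 each.
    N13: 95+135 = 230 > 100
  N23 sheds 95 kN: no online neighbours, lost.
Round 3 — N13 snaps.
  N13 sheds 230 kN to N11, N6, N8: 76 each (2 lost).
    N11: 130+76 = 206 > 150
    N6: 10+76 = 86 ≤ 90
    N8: 50+76 = 126 > 80
Round 4 — N11, N8 snap.
  N11 sheds 206 kN to N21: 206 each.
    N21: 95+206 = 301 > 130
  N8 sheds 126 kN: no online neighbours, lost.
Round 5 — N21 snaps.
  N21 sheds 301 kN: no online neighbours, lost.
No further breaks.

never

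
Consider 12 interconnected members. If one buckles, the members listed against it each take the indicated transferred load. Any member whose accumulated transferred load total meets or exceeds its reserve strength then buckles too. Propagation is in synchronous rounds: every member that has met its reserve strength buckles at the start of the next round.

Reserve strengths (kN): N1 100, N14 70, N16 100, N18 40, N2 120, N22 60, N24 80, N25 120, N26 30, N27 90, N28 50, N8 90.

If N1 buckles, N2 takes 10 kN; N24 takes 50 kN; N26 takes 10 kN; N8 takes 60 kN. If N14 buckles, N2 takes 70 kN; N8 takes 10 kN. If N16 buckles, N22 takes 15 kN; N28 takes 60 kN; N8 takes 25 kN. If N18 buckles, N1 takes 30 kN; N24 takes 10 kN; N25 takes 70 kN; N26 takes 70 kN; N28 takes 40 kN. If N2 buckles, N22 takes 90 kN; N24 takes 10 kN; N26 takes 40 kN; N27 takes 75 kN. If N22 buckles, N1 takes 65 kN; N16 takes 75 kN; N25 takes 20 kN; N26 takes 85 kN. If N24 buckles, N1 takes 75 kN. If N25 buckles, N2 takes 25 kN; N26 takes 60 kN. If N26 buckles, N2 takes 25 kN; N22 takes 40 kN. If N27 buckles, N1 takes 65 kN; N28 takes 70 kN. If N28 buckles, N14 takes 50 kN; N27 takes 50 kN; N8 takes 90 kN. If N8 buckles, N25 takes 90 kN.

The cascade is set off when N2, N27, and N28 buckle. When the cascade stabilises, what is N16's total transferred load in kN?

75

Round 1 — N2, N27, N28 buckle (initial).
  N1: +65 → 65 < 100
  N14: +50 → 50 < 70
  N22: +90 → 90 ≥ 60
  N24: +10 → 10 < 80
  N26: +40 → 40 ≥ 30
  N8: +90 → 90 ≥ 90
Round 2 — N22, N26, N8 buckle.
  N1: +65 → 130 ≥ 100
  N16: +75 → 75 < 100
  N25: +20+90 → 110 < 120
Round 3 — N1 buckles.
  N24: +50 → 60 < 80
No further bucklings.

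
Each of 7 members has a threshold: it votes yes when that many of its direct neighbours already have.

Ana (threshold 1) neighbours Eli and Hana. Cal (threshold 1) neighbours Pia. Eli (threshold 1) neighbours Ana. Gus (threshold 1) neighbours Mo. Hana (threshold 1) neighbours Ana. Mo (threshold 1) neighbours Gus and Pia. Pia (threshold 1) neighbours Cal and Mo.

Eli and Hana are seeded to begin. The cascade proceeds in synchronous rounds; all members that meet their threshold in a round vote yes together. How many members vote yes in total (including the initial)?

3

Round 1 — Eli, Hana vote yes (initial).
Round 2 — checking thresholds:
  Ana: 2 of 2 neighbours ≥ 1, votes yes.
Round 3 — no new yes votes; cascade stops.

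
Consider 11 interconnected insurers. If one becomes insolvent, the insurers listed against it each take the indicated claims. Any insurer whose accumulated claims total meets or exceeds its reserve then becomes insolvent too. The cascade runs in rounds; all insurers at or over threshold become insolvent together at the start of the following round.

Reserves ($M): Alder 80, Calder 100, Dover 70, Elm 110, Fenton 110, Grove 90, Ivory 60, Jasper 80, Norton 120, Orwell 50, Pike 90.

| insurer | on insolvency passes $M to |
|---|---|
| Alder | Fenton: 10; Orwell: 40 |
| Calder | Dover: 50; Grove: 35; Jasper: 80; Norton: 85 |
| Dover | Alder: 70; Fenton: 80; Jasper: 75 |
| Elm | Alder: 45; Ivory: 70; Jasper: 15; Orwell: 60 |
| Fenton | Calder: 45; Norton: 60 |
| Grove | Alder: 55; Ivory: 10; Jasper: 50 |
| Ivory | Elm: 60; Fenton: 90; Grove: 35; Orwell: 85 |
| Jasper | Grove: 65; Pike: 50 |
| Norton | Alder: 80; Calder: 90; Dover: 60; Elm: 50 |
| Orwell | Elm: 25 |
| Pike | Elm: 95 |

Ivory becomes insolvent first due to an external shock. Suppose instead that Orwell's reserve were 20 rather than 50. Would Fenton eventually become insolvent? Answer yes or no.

With Orwell's reserve at 20:
Round 1 — Ivory becomes insolvent (initial).
  Elm: +60 → 60 < 110
  Fenton: +90 → 90 < 110
  Grove: +35 → 35 < 90
  Orwell: +85 → 85 ≥ 20
Round 2 — Orwell becomes insolvent.
  Elm: +25 → 85 < 110
No further insolvencies.

no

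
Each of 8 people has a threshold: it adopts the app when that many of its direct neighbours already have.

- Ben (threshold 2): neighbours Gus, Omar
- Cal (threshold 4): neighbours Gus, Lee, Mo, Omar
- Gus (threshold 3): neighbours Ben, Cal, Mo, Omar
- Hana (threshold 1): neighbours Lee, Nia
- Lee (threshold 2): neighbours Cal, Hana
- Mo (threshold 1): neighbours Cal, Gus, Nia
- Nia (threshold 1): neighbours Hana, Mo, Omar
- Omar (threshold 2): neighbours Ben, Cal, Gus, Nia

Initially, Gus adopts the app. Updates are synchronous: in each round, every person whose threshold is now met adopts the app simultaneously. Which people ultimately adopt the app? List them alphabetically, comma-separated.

Round 1 — Gus adopts the app (initial).
Round 2 — checking thresholds:
  Ben: 1 of 2 neighbours < 2, not yet.
  Cal: 1 of 4 neighbours < 4, not yet.
  Mo: 1 of 3 neighbours ≥ 1, adopts the app.
  Omar: 1 of 4 neighbours < 2, not yet.
Round 3 — checking thresholds:
  Ben: 1 of 2 neighbours < 2, not yet.
  Cal: 2 of 4 neighbours < 4, not yet.
  Nia: 1 of 3 neighbours ≥ 1, adopts the app.
  Omar: 1 of 4 neighbours < 2, not yet.
Round 4 — checking thresholds:
  Ben: 1 of 2 neighbours < 2, not yet.
  Cal: 2 of 4 neighbours < 4, not yet.
  Hana: 1 of 2 neighbours ≥ 1, adopts the app.
  Omar: 2 of 4 neighbours ≥ 2, adopts the app.
Round 5 — checking thresholds:
  Ben: 2 of 2 neighbours ≥ 2, adopts the app.
  Cal: 3 of 4 neighbours < 4, not yet.
  Lee: 1 of 2 neighbours < 2, not yet.
Round 6 — no new adoptions; cascade stops.

Ben, Gus, Hana, Mo, Nia, Omar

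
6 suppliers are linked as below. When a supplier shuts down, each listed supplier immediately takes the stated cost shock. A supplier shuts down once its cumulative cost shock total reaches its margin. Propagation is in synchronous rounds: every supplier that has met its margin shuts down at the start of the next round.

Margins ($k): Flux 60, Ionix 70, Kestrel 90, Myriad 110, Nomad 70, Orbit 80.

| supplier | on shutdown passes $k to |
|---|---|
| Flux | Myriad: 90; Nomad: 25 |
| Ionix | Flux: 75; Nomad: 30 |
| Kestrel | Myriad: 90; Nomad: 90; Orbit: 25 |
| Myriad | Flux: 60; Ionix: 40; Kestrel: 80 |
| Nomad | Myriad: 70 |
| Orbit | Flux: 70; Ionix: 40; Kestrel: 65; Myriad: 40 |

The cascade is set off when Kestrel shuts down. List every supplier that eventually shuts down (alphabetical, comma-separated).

Flux, Kestrel, Myriad, Nomad

Round 1 — Kestrel shuts down (initial).
  Myriad: +90 → 90 < 110
  Nomad: +90 → 90 ≥ 70
  Orbit: +25 → 25 < 80
Round 2 — Nomad shuts down.
  Myriad: +70 → 160 ≥ 110
Round 3 — Myriad shuts down.
  Flux: +60 → 60 ≥ 60
  Ionix: +40 → 40 < 70
Round 4 — Flux shuts down.
No further shutdowns.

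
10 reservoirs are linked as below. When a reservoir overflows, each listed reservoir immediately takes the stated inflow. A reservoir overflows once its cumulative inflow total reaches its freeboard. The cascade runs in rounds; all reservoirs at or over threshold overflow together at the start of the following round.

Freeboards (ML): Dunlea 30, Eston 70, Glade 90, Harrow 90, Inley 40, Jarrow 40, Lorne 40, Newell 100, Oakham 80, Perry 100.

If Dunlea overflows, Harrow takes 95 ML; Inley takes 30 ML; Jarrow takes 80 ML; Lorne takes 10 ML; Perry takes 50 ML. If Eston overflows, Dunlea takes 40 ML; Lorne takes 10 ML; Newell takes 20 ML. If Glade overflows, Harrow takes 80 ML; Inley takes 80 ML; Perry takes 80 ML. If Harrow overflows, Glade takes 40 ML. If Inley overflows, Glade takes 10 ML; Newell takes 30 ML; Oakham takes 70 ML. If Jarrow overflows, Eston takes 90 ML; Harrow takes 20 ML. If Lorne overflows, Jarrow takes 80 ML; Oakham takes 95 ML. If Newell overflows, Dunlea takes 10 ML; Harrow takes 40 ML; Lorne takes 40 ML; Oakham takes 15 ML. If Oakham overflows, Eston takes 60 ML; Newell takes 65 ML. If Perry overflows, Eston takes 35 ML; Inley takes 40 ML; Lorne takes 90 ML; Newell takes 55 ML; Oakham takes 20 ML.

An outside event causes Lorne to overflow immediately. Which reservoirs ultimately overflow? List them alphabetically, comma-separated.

Dunlea, Eston, Harrow, Jarrow, Lorne, Oakham

Round 1 — Lorne overflows (initial).
  Jarrow: +80 → 80 ≥ 40
  Oakham: +95 → 95 ≥ 80
Round 2 — Jarrow, Oakham overflow.
  Eston: +90+60 → 150 ≥ 70
  Harrow: +20 → 20 < 90
  Newell: +65 → 65 < 100
Round 3 — Eston overflows.
  Dunlea: +40 → 40 ≥ 30
  Newell: +20 → 85 < 100
Round 4 — Dunlea overflows.
  Harrow: +95 → 115 ≥ 90
  Inley: +30 → 30 < 40
  Perry: +50 → 50 < 100
Round 5 — Harrow overflows.
  Glade: +40 → 40 < 90
No further overflows.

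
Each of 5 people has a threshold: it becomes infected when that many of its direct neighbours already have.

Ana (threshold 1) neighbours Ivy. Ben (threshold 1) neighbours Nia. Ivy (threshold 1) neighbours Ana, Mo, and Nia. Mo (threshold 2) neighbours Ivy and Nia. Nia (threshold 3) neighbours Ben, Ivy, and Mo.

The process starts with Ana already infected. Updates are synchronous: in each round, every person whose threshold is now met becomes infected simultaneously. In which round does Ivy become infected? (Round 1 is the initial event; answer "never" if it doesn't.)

2

Round 1 — Ana becomes infected (initial).
Round 2 — checking thresholds:
  Ivy: 1 of 3 neighbours ≥ 1, becomes infected.
Round 3 — no new infections; cascade stops.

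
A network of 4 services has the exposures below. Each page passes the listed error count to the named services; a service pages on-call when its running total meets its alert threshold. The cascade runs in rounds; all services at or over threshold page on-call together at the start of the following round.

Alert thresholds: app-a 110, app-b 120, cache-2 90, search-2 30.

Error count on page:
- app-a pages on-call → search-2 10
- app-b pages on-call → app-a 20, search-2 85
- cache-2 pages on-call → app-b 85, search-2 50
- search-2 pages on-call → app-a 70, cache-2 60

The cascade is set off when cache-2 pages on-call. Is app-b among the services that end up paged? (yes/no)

no

Round 1 — cache-2 pages on-call (initial).
  app-b: +85 → 85 < 120
  search-2: +50 → 50 ≥ 30
Round 2 — search-2 pages on-call.
  app-a: +70 → 70 < 110
No further pages.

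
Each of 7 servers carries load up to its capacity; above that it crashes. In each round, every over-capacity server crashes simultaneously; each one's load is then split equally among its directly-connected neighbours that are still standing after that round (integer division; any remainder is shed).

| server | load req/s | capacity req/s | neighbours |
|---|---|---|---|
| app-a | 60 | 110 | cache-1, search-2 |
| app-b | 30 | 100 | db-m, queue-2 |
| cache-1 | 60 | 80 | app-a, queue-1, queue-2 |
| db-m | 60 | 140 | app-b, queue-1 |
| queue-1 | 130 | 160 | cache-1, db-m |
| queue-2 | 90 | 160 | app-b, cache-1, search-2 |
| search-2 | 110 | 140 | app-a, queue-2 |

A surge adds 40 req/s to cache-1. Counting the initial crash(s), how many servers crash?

7

Round 1 — cache-1 at 100 > 80. cache-1 crashes.
  cache-1 sheds 100 req/s to app-a, queue-1, queue-2: 33 each (1 lost).
    app-a: 60+33 = 93 ≤ 110
    queue-1: 130+33 = 163 > 160
    queue-2: 90+33 = 123 ≤ 160
Round 2 — queue-1 crashes.
  queue-1 sheds 163 req/s to db-m: 163 each.
    db-m: 60+163 = 223 > 140
Round 3 — db-m crashes.
  db-m sheds 223 req/s to app-b: 223 each.
    app-b: 30+223 = 253 > 100
Round 4 — app-b crashes.
  app-b sheds 253 req/s to queue-2: 253 each.
    queue-2: 123+253 = 376 > 160
Round 5 — queue-2 crashes.
  queue-2 sheds 376 req/s to search-2: 376 each.
    search-2: 110+376 = 486 > 140
Round 6 — search-2 crashes.
  search-2 sheds 486 req/s to app-a: 486 each.
    app-a: 93+486 = 579 > 110
Round 7 — app-a crashes.
  app-a sheds 579 req/s: no online neighbours, lost.
No further crashes.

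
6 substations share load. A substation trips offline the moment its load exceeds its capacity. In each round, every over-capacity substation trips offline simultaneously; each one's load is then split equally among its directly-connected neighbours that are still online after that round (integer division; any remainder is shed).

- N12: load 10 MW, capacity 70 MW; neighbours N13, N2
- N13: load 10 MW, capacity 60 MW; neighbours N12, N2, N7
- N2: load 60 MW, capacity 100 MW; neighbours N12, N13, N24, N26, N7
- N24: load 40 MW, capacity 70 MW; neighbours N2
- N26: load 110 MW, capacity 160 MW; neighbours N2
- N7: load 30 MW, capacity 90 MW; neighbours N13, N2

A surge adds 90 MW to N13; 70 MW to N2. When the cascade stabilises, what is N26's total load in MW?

142

Round 1 — N13 at 100 > 60; N2 at 130 > 100. N13, N2 trip offline.
  N13 sheds 100 MW to N12, N7: 50 each.
    N12: 10+50 = 60 ≤ 70
    N7: 30+50 = 80 ≤ 90
  N2 sheds 130 MW to N12, N24, N26, N7: 32 each (2 lost).
    N12: 60+32 = 92 > 70
    N24: 40+32 = 72 > 70
    N26: 110+32 = 142 ≤ 160
    N7: 80+32 = 112 > 90
Round 2 — N12, N24, N7 trip offline.
  N12 sheds 92 MW: no online neighbours, lost.
  N24 sheds 72 MW: no online neighbours, lost.
  N7 sheds 112 MW: no online neighbours, lost.
No further trips.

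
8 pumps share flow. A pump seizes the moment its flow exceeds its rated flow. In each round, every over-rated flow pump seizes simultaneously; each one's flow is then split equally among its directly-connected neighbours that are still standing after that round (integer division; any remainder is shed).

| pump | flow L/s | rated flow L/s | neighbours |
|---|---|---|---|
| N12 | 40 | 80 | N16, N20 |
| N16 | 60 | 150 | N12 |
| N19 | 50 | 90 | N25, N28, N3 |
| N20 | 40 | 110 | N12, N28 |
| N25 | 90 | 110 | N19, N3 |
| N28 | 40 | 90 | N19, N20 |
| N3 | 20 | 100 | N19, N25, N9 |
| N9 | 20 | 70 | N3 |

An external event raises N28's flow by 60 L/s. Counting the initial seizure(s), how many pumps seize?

5

Round 1 — N28 at 100 > 90. N28 seizes.
  N28 sheds 100 L/s to N19, N20: 50 each.
    N19: 50+50 = 100 > 90
    N20: 40+50 = 90 ≤ 110
Round 2 — N19 seizes.
  N19 sheds 100 L/s to N25, N3: 50 each.
    N25: 90+50 = 140 > 110
    N3: 20+50 = 70 ≤ 100
Round 3 — N25 seizes.
  N25 sheds 140 L/s to N3: 140 each.
    N3: 70+140 = 210 > 100
Round 4 — N3 seizes.
  N3 sheds 210 L/s to N9: 210 each.
    N9: 20+210 = 230 > 70
Round 5 — N9 seizes.
  N9 sheds 230 L/s: no online neighbours, lost.
No further seizures.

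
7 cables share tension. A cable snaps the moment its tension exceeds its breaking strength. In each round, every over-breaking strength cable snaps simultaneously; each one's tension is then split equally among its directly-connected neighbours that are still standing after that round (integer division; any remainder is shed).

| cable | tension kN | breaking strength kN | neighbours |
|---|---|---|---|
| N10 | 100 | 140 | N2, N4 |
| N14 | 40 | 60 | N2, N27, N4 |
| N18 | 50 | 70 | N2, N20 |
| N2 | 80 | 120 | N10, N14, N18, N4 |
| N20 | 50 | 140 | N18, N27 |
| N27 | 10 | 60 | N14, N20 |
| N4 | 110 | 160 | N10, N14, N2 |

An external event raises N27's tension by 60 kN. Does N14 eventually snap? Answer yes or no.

Round 1 — N27 at 70 > 60. N27 snaps.
  N27 sheds 70 kN to N14, N20: 35 each.
    N14: 40+35 = 75 > 60
    N20: 50+35 = 85 ≤ 140
Round 2 — N14 snaps.
  N14 sheds 75 kN to N2, N4: 37 each (1 lost).
    N2: 80+37 = 117 ≤ 120
    N4: 110+37 = 147 ≤ 160
No further breaks.

yes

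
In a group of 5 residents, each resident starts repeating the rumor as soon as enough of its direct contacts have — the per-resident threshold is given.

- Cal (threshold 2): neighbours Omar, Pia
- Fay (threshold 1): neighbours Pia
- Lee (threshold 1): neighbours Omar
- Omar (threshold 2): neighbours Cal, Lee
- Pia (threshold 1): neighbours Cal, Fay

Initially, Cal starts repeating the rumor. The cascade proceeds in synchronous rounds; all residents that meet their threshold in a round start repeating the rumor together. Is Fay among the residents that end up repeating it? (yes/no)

Round 1 — Cal starts repeating the rumor (initial).
Round 2 — checking thresholds:
  Omar: 1 of 2 neighbours < 2, holds.
  Pia: 1 of 2 neighbours ≥ 1, starts repeating the rumor.
Round 3 — checking thresholds:
  Fay: 1 of 1 neighbours ≥ 1, starts repeating the rumor.
  Omar: 1 of 2 neighbours < 2, holds.
Round 4 — no new spreads; cascade stops.

yes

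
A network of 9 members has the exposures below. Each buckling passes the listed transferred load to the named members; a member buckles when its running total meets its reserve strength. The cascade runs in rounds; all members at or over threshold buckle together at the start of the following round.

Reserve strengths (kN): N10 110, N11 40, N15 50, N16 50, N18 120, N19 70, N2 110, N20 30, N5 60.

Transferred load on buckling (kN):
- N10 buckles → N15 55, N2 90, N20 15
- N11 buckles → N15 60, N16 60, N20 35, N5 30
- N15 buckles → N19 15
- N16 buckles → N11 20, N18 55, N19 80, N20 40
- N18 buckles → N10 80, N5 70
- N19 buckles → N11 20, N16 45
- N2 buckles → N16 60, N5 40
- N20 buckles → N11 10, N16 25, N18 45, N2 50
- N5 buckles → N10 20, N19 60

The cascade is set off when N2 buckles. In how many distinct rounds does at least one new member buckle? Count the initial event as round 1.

5

Round 1 — N2 buckles (initial).
  N16: +60 → 60 ≥ 50
  N5: +40 → 40 < 60
Round 2 — N16 buckles.
  N11: +20 → 20 < 40
  N18: +55 → 55 < 120
  N19: +80 → 80 ≥ 70
  N20: +40 → 40 ≥ 30
Round 3 — N19, N20 buckle.
  N11: +20+10 → 50 ≥ 40
  N18: +45 → 100 < 120
Round 4 — N11 buckles.
  N15: +60 → 60 ≥ 50
  N5: +30 → 70 ≥ 60
Round 5 — N15, N5 buckle.
  N10: +20 → 20 < 110
No further bucklings.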